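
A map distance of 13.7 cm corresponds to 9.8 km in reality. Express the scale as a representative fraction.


ground = 9.8 km = 980000 cm; RF denominator = ground / map = 980000 / 13.7 ≈ 71533; RF = 1:71533

1:71533


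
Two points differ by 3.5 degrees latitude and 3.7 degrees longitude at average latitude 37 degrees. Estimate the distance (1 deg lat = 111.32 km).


dlat_km = 3.5 * 111.32 = 389.62
dlon_km = 3.7 * 111.32 * cos(37) ≈ 328.945
dist = sqrt(389.62^2 + 328.945^2) ≈ 509.9 km

509.9 km


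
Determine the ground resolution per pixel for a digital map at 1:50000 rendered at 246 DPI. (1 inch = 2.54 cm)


pixel_cm = 2.54 / 246 ≈ 0.010325 cm
ground = pixel_cm * 50000 / 100 = 2.54 * 50000 / (246 * 100) = 127000 / 24600 ≈ 5.16 m

5.16 m


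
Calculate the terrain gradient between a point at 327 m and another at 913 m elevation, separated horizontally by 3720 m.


gradient = (913 - 327) / 3720 = 586 / 3720 = 0.1575

0.1575


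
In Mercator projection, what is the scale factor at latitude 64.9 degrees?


SF = 1 / cos(64.9) = 1 / 0.424199 = 2.357

2.357


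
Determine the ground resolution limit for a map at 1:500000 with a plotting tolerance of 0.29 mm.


ground = 0.29 mm * 500000 / 1000 = 145.0 m

145.0 m


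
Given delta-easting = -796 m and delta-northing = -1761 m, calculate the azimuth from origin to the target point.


az = atan2(-796, -1761) = -155.7 deg
adjusted to 0-360: 204.3 degrees

204.3 degrees


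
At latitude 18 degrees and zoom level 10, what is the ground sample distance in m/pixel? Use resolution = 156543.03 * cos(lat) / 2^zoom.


res = 156543.03 * cos(18) / 2^10 = 156543.03 * 0.95105652 / 1024 = 145.39 m/pixel

145.39 m/pixel


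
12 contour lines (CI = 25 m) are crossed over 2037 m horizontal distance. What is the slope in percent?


elevation change = 12 * 25 = 300 m
slope = 300 / 2037 * 100 = 14.7%

14.7%


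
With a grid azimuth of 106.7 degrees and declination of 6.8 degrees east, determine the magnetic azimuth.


magnetic azimuth = grid azimuth - declination (east +ve)
mag_az = 106.7 - 6.8 = 99.9 degrees

99.9 degrees


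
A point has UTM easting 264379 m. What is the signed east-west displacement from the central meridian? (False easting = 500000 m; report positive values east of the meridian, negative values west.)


displacement = 264379 - 500000 = -235621 m

-235621 m


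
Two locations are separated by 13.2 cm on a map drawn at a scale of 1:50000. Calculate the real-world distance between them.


ground = 13.2 cm * 50000 / 100 = 6600.0 m = 6.6 km

6.6 km


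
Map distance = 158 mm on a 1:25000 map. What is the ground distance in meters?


ground = 158 mm * 25000 / 1000 = 3950.0 m

3950.0 m


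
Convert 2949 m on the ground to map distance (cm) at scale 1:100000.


map_cm = 2949 * 100 / 100000 = 2.949 cm ≈ 2.95 cm

2.95 cm


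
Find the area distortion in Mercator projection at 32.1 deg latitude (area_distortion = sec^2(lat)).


area_distortion = 1/cos^2(32.1) = 1.394

1.394


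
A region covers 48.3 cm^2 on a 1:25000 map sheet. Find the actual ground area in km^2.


ground_area = 48.3 * (25000/100)^2 = 3018750.0 m^2 = 3.01875 km^2 ≈ 3.019 km^2

3.019 km^2


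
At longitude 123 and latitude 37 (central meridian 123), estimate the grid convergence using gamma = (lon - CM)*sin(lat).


gamma = (123 - 123) * sin(37) = 0 * 0.601815 = 0.0 degrees

0.0 degrees


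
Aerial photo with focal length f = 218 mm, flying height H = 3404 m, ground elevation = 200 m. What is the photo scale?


scale = f / (H - h) = 218 mm / 3204 m = 218 / 3204000 = 1:14697

1:14697


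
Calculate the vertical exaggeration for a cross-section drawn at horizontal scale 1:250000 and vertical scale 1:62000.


VE = horizontal_scale / vertical_scale = 250000 / 62000 ≈ 4.0

4.0x


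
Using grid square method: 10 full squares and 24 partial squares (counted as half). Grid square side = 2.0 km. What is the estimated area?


effective squares = 10 + 24 * 0.5 = 22.0
area = 22.0 * 4.0 = 88.0 km^2

88.0 km^2


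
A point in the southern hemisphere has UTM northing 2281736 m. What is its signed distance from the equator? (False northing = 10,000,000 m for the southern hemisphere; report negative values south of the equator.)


For southern: actual = 2281736 - 10000000 = -7718264 m

-7718264 m


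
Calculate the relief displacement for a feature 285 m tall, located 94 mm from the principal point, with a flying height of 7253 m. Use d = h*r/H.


d = h * r / H = 285 * 94 / 7253 = 3.69 mm

3.69 mm


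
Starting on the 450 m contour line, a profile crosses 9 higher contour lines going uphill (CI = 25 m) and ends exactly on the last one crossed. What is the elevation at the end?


elevation = 450 + 9 * 25 = 675 m

675 m


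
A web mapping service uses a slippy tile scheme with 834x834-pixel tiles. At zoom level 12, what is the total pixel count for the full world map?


tiles per axis = 2^12 = 4096
total tiles = 4096^2 = 16777216
pixels per axis = 4096 * 834 = 3416064
total pixels = 3416064^2 = 11669493252096

11669493252096 pixels


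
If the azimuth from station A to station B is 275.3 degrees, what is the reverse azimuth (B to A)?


back azimuth = (275.3 + 180) mod 360 = 95.3 degrees

95.3 degrees


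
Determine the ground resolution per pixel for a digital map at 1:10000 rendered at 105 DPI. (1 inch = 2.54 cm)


pixel_cm = 2.54 / 105 ≈ 0.02419 cm
ground = pixel_cm * 10000 / 100 = 2.54 * 10000 / (105 * 100) = 25400 / 10500 ≈ 2.42 m

2.42 m


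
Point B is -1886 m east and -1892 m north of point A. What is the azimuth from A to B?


az = atan2(-1886, -1892) = -135.1 deg
adjusted to 0-360: 224.9 degrees

224.9 degrees


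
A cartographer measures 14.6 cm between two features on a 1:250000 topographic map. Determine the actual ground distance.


ground = 14.6 cm * 250000 / 100 = 36500.0 m = 36.5 km

36.5 km


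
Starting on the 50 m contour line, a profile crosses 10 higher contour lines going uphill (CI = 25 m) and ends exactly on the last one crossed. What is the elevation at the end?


elevation = 50 + 10 * 25 = 300 m

300 m


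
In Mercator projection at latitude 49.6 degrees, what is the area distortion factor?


area_distortion = 1/cos^2(49.6) = 2.381

2.381


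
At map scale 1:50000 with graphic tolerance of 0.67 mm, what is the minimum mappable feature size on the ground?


ground = 0.67 mm * 50000 / 1000 = 33.5 m

33.5 m


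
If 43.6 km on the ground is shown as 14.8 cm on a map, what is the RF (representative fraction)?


ground = 43.6 km = 4360000 cm; RF denominator = ground / map = 4360000 / 14.8 ≈ 294595; RF = 1:294595

1:294595


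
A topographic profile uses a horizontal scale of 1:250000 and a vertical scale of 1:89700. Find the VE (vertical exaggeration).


VE = horizontal_scale / vertical_scale = 250000 / 89700 ≈ 2.8

2.8x


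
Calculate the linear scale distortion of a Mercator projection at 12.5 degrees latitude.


SF = 1 / cos(12.5) = 1 / 0.976296 = 1.024

1.024


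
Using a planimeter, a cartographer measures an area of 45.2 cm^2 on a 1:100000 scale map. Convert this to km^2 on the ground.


ground_area = 45.2 * (100000/100)^2 = 45200000.0 m^2 = 45.2 km^2

45.2 km^2


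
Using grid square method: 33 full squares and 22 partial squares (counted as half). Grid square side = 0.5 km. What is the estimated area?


effective squares = 33 + 22 * 0.5 = 44.0
area = 44.0 * 0.25 = 11.0 km^2

11.0 km^2


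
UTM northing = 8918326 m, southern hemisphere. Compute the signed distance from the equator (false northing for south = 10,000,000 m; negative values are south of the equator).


For southern: actual = 8918326 - 10000000 = -1081674 m

-1081674 m


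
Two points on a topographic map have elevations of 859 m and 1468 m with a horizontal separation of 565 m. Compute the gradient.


gradient = (1468 - 859) / 565 = 609 / 565 = 1.0779

1.0779


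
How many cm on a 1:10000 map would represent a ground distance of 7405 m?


map_cm = 7405 * 100 / 10000 = 74.05 cm

74.05 cm


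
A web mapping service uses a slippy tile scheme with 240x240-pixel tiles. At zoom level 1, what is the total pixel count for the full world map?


tiles per axis = 2^1 = 2
total tiles = 2^2 = 4
pixels per axis = 2 * 240 = 480
total pixels = 480^2 = 230400

230400 pixels


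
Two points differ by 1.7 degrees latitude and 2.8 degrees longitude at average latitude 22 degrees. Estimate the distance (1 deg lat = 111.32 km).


dlat_km = 1.7 * 111.32 = 189.244
dlon_km = 2.8 * 111.32 * cos(22) ≈ 288.999
dist = sqrt(189.244^2 + 288.999^2) ≈ 345.4 km

345.4 km


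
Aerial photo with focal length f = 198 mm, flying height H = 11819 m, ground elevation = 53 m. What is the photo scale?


scale = f / (H - h) = 198 mm / 11766 m = 198 / 11766000 = 1:59424

1:59424


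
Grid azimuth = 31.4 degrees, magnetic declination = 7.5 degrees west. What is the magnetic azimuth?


magnetic azimuth = grid azimuth - declination (east +ve)
mag_az = 31.4 - -7.5 = 38.9 degrees

38.9 degrees


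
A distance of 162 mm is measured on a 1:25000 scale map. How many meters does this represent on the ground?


ground = 162 mm * 25000 / 1000 = 4050.0 m

4050.0 m


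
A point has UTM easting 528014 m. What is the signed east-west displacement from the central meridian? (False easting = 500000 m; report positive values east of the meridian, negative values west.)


displacement = 528014 - 500000 = 28014 m

28014 m


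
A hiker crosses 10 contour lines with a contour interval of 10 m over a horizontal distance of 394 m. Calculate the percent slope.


elevation change = 10 * 10 = 100 m
slope = 100 / 394 * 100 = 25.4%

25.4%


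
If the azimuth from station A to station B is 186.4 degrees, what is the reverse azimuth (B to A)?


back azimuth = (186.4 + 180) mod 360 = 6.4 degrees

6.4 degrees


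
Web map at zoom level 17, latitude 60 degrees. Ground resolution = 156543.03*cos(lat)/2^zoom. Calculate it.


res = 156543.03 * cos(60) / 2^17 = 156543.03 * 0.5 / 131072 = 0.6 m/pixel

0.6 m/pixel


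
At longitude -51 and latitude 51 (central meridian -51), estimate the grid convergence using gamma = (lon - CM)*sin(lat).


gamma = (-51 - -51) * sin(51) = 0 * 0.777146 = 0.0 degrees

0.0 degrees


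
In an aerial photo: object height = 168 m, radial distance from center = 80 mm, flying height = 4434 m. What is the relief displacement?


d = h * r / H = 168 * 80 / 4434 = 3.03 mm

3.03 mm


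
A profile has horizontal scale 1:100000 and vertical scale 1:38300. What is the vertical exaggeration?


VE = horizontal_scale / vertical_scale = 100000 / 38300 ≈ 2.6

2.6x


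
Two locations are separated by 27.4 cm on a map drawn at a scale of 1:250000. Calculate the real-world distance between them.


ground = 27.4 cm * 250000 / 100 = 68500.0 m = 68.5 km

68.5 km


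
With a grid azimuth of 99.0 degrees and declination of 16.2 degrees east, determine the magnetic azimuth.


magnetic azimuth = grid azimuth - declination (east +ve)
mag_az = 99.0 - 16.2 = 82.8 degrees

82.8 degrees


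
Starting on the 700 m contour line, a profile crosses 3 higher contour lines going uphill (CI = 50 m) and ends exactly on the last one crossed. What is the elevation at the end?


elevation = 700 + 3 * 50 = 850 m

850 m


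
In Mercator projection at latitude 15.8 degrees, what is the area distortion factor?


area_distortion = 1/cos^2(15.8) = 1.08

1.08


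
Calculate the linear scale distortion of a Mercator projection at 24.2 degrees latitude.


SF = 1 / cos(24.2) = 1 / 0.91212 = 1.096

1.096


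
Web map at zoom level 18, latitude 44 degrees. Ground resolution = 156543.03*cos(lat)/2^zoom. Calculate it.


res = 156543.03 * cos(44) / 2^18 = 156543.03 * 0.7193398 / 262144 = 0.43 m/pixel

0.43 m/pixel


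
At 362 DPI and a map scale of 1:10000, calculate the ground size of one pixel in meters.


pixel_cm = 2.54 / 362 ≈ 0.007017 cm
ground = pixel_cm * 10000 / 100 = 2.54 * 10000 / (362 * 100) = 25400 / 36200 ≈ 0.7 m

0.7 m


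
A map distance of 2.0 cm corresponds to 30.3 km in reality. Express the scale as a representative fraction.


ground = 30.3 km = 3030000 cm; RF denominator = ground / map = 3030000 / 2.0 = 1515000; RF = 1:1515000

1:1515000


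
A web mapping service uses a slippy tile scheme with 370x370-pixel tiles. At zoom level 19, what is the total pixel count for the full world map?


tiles per axis = 2^19 = 524288
total tiles = 524288^2 = 274877906944
pixels per axis = 524288 * 370 = 193986560
total pixels = 193986560^2 = 37630785460633600

37630785460633600 pixels


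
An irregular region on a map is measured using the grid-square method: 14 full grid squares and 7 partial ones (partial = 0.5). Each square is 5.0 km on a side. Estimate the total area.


effective squares = 14 + 7 * 0.5 = 17.5
area = 17.5 * 25.0 = 437.5 km^2

437.5 km^2


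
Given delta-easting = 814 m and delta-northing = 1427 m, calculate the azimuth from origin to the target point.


az = atan2(814, 1427) = 29.7 deg
adjusted to 0-360: 29.7 degrees

29.7 degrees


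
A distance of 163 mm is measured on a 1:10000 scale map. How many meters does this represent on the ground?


ground = 163 mm * 10000 / 1000 = 1630.0 m

1630.0 m


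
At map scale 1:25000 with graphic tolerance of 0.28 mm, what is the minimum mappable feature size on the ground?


ground = 0.28 mm * 25000 / 1000 = 7.0 m

7.0 m


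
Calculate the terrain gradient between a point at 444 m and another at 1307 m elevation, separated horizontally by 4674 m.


gradient = (1307 - 444) / 4674 = 863 / 4674 = 0.1846

0.1846


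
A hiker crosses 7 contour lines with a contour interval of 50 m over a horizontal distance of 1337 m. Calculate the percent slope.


elevation change = 7 * 50 = 350 m
slope = 350 / 1337 * 100 = 26.2%

26.2%


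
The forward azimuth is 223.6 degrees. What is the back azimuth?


back azimuth = (223.6 + 180) mod 360 = 43.6 degrees

43.6 degrees


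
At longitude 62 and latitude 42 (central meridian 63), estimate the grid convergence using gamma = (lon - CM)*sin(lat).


gamma = (62 - 63) * sin(42) = -1 * 0.669131 = -0.669 degrees

-0.669 degrees


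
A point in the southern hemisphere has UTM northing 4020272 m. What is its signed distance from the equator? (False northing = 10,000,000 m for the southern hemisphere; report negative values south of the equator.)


For southern: actual = 4020272 - 10000000 = -5979728 m

-5979728 m


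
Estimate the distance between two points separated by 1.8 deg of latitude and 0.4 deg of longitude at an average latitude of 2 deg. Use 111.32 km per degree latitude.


dlat_km = 1.8 * 111.32 = 200.376
dlon_km = 0.4 * 111.32 * cos(2) ≈ 44.501
dist = sqrt(200.376^2 + 44.501^2) ≈ 205.3 km

205.3 km


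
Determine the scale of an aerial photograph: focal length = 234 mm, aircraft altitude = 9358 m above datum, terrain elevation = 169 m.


scale = f / (H - h) = 234 mm / 9189 m = 234 / 9189000 = 1:39269

1:39269


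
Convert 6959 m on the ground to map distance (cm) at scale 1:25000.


map_cm = 6959 * 100 / 25000 = 27.836 cm ≈ 27.84 cm

27.84 cm


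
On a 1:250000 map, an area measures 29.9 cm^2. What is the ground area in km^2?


ground_area = 29.9 * (250000/100)^2 = 186875000.0 m^2 = 186.875 km^2

186.875 km^2


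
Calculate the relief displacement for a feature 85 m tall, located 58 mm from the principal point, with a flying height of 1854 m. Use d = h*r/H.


d = h * r / H = 85 * 58 / 1854 = 2.66 mm

2.66 mm


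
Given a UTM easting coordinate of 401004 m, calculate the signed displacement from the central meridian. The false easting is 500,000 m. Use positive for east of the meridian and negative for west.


displacement = 401004 - 500000 = -98996 m

-98996 m


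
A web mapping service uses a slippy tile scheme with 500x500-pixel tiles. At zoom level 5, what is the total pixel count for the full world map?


tiles per axis = 2^5 = 32
total tiles = 32^2 = 1024
pixels per axis = 32 * 500 = 16000
total pixels = 16000^2 = 256000000

256000000 pixels


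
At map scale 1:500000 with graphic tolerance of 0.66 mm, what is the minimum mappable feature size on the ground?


ground = 0.66 mm * 500000 / 1000 = 330.0 m

330.0 m


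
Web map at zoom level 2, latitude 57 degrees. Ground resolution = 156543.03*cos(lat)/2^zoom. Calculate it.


res = 156543.03 * cos(57) / 2^2 = 156543.03 * 0.54463904 / 4 = 21314.86 m/pixel

21314.86 m/pixel


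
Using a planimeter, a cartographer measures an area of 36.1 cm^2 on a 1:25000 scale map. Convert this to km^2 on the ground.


ground_area = 36.1 * (25000/100)^2 = 2256250.0 m^2 = 2.25625 km^2 ≈ 2.256 km^2

2.256 km^2


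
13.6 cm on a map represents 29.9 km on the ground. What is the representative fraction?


ground = 29.9 km = 2990000 cm; RF denominator = ground / map = 2990000 / 13.6 ≈ 219853; RF = 1:219853

1:219853


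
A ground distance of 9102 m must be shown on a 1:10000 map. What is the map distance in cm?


map_cm = 9102 * 100 / 10000 = 91.02 cm

91.02 cm


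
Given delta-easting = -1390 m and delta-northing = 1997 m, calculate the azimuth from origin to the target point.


az = atan2(-1390, 1997) = -34.8 deg
adjusted to 0-360: 325.2 degrees

325.2 degrees


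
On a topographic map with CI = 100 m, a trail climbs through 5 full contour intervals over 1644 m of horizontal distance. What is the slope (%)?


elevation change = 5 * 100 = 500 m
slope = 500 / 1644 * 100 = 30.4%

30.4%


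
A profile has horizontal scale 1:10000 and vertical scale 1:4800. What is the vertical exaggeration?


VE = horizontal_scale / vertical_scale = 10000 / 4800 ≈ 2.1

2.1x


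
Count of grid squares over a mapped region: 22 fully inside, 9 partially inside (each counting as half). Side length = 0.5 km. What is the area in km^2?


effective squares = 22 + 9 * 0.5 = 26.5
area = 26.5 * 0.25 = 6.625 km^2

6.625 km^2


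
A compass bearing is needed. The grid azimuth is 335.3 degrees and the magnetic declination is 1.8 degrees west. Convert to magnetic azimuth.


magnetic azimuth = grid azimuth - declination (east +ve)
mag_az = 335.3 - -1.8 = 337.1 degrees

337.1 degrees


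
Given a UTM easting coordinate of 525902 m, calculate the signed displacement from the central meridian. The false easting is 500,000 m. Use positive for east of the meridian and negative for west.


displacement = 525902 - 500000 = 25902 m

25902 m


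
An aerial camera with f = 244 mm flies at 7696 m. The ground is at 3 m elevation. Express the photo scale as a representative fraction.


scale = f / (H - h) = 244 mm / 7693 m = 244 / 7693000 = 1:31529

1:31529


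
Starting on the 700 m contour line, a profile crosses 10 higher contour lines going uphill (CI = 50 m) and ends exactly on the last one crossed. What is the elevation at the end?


elevation = 700 + 10 * 50 = 1200 m

1200 m


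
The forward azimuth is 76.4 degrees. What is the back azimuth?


back azimuth = (76.4 + 180) mod 360 = 256.4 degrees

256.4 degrees


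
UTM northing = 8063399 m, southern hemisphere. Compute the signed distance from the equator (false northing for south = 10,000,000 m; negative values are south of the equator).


For southern: actual = 8063399 - 10000000 = -1936601 m

-1936601 m


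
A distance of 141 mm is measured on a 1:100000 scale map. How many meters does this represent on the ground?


ground = 141 mm * 100000 / 1000 = 14100.0 m

14100.0 m


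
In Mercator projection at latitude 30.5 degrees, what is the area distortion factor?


area_distortion = 1/cos^2(30.5) = 1.347

1.347


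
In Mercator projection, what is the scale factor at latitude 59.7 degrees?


SF = 1 / cos(59.7) = 1 / 0.504528 = 1.982

1.982


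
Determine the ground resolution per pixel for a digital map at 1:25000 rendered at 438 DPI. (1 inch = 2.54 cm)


pixel_cm = 2.54 / 438 ≈ 0.005799 cm
ground = pixel_cm * 25000 / 100 = 2.54 * 25000 / (438 * 100) = 63500 / 43800 ≈ 1.45 m

1.45 m


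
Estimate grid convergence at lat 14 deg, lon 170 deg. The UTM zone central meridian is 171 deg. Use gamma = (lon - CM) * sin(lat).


gamma = (170 - 171) * sin(14) = -1 * 0.241922 = -0.242 degrees

-0.242 degrees


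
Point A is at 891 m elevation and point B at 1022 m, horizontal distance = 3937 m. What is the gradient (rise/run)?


gradient = (1022 - 891) / 3937 = 131 / 3937 = 0.0333

0.0333


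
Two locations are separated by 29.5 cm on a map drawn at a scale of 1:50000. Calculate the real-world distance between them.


ground = 29.5 cm * 50000 / 100 = 14750.0 m = 14.75 km

14.75 km


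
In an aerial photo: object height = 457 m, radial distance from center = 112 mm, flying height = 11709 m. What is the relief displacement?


d = h * r / H = 457 * 112 / 11709 = 4.37 mm

4.37 mm


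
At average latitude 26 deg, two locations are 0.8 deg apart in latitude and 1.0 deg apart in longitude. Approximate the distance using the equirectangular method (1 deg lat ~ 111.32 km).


dlat_km = 0.8 * 111.32 = 89.056
dlon_km = 1.0 * 111.32 * cos(26) ≈ 100.054
dist = sqrt(89.056^2 + 100.054^2) ≈ 133.9 km

133.9 km


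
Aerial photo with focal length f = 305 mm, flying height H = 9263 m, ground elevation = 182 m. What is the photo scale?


scale = f / (H - h) = 305 mm / 9081 m = 305 / 9081000 = 1:29774

1:29774


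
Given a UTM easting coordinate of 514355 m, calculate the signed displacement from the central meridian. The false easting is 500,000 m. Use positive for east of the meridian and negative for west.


displacement = 514355 - 500000 = 14355 m

14355 m


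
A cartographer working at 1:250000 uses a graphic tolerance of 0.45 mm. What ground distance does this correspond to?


ground = 0.45 mm * 250000 / 1000 = 112.5 m

112.5 m


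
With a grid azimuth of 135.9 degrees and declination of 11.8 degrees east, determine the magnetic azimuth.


magnetic azimuth = grid azimuth - declination (east +ve)
mag_az = 135.9 - 11.8 = 124.1 degrees

124.1 degrees


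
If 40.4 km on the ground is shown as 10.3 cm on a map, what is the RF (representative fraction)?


ground = 40.4 km = 4040000 cm; RF denominator = ground / map = 4040000 / 10.3 ≈ 392233; RF = 1:392233

1:392233


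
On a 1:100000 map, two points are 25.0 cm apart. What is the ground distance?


ground = 25.0 cm * 100000 / 100 = 25000.0 m = 25.0 km

25.0 km


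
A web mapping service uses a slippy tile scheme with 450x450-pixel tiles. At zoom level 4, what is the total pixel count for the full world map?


tiles per axis = 2^4 = 16
total tiles = 16^2 = 256
pixels per axis = 16 * 450 = 7200
total pixels = 7200^2 = 51840000

51840000 pixels


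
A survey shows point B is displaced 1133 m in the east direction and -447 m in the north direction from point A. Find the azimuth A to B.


az = atan2(1133, -447) = 111.5 deg
adjusted to 0-360: 111.5 degrees

111.5 degrees


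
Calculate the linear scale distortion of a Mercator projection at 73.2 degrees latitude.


SF = 1 / cos(73.2) = 1 / 0.289032 = 3.46

3.46


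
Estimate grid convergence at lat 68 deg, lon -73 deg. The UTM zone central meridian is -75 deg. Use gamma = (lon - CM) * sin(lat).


gamma = (-73 - -75) * sin(68) = 2 * 0.927184 = 1.854 degrees

1.854 degrees


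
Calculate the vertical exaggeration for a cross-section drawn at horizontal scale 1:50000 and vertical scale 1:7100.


VE = horizontal_scale / vertical_scale = 50000 / 7100 ≈ 7.0

7.0x


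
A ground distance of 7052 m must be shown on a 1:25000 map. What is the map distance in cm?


map_cm = 7052 * 100 / 25000 = 28.208 cm ≈ 28.21 cm

28.21 cm


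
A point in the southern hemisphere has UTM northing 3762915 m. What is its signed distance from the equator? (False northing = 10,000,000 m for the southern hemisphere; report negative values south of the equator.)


For southern: actual = 3762915 - 10000000 = -6237085 m

-6237085 m


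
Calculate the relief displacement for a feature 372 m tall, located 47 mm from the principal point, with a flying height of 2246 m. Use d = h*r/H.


d = h * r / H = 372 * 47 / 2246 = 7.78 mm

7.78 mm


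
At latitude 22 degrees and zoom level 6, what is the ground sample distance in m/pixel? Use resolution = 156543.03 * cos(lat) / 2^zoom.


res = 156543.03 * cos(22) / 2^6 = 156543.03 * 0.92718385 / 64 = 2267.88 m/pixel

2267.88 m/pixel


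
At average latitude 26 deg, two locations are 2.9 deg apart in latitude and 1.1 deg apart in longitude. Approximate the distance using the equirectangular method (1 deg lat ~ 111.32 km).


dlat_km = 2.9 * 111.32 = 322.828
dlon_km = 1.1 * 111.32 * cos(26) ≈ 110.059
dist = sqrt(322.828^2 + 110.059^2) ≈ 341.1 km

341.1 km


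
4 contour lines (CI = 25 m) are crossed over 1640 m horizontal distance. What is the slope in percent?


elevation change = 4 * 25 = 100 m
slope = 100 / 1640 * 100 = 6.1%

6.1%


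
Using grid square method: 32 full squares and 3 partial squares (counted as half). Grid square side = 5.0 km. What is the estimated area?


effective squares = 32 + 3 * 0.5 = 33.5
area = 33.5 * 25.0 = 837.5 km^2

837.5 km^2


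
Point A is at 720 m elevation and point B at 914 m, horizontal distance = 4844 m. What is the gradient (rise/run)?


gradient = (914 - 720) / 4844 = 194 / 4844 = 0.04

0.04


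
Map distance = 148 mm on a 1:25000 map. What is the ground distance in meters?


ground = 148 mm * 25000 / 1000 = 3700.0 m

3700.0 m


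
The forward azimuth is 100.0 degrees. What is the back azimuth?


back azimuth = (100.0 + 180) mod 360 = 280.0 degrees

280.0 degrees


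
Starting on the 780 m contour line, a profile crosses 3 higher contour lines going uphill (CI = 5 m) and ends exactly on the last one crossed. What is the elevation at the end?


elevation = 780 + 3 * 5 = 795 m

795 m


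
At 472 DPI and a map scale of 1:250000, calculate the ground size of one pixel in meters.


pixel_cm = 2.54 / 472 ≈ 0.005381 cm
ground = pixel_cm * 250000 / 100 = 2.54 * 250000 / (472 * 100) = 635000 / 47200 ≈ 13.45 m

13.45 m


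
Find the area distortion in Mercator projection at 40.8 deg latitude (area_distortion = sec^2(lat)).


area_distortion = 1/cos^2(40.8) = 1.745

1.745


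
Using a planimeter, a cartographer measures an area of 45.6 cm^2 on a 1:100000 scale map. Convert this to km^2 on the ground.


ground_area = 45.6 * (100000/100)^2 = 45600000.0 m^2 = 45.6 km^2

45.6 km^2


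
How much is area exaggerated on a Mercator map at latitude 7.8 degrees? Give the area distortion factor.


area_distortion = 1/cos^2(7.8) = 1.019

1.019


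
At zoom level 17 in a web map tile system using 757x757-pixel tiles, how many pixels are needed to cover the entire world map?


tiles per axis = 2^17 = 131072
total tiles = 131072^2 = 17179869184
pixels per axis = 131072 * 757 = 99221504
total pixels = 99221504^2 = 9844906856022016

9844906856022016 pixels


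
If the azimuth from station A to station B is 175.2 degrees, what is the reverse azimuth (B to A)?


back azimuth = (175.2 + 180) mod 360 = 355.2 degrees

355.2 degrees


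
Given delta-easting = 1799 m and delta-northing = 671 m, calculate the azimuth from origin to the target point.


az = atan2(1799, 671) = 69.5 deg
adjusted to 0-360: 69.5 degrees

69.5 degrees


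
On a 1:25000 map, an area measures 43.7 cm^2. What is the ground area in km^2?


ground_area = 43.7 * (25000/100)^2 = 2731250.0 m^2 = 2.73125 km^2 ≈ 2.731 km^2

2.731 km^2


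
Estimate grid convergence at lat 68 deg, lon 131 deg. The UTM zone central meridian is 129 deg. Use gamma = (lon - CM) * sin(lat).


gamma = (131 - 129) * sin(68) = 2 * 0.927184 = 1.854 degrees

1.854 degrees


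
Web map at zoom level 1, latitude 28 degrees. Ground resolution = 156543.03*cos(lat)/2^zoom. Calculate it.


res = 156543.03 * cos(28) / 2^1 = 156543.03 * 0.88294759 / 2 = 69109.65 m/pixel

69109.65 m/pixel


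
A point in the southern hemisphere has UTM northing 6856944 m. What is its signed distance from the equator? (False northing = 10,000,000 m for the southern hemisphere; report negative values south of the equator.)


For southern: actual = 6856944 - 10000000 = -3143056 m

-3143056 m


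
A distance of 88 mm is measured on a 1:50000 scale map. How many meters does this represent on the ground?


ground = 88 mm * 50000 / 1000 = 4400.0 m

4400.0 m


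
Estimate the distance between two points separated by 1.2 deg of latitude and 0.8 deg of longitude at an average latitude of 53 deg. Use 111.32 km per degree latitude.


dlat_km = 1.2 * 111.32 = 133.584
dlon_km = 0.8 * 111.32 * cos(53) ≈ 53.595
dist = sqrt(133.584^2 + 53.595^2) ≈ 143.9 km

143.9 km


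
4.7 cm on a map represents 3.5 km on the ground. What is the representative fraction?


ground = 3.5 km = 350000 cm; RF denominator = ground / map = 350000 / 4.7 ≈ 74468; RF = 1:74468

1:74468


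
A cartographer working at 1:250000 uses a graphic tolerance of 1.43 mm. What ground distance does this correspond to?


ground = 1.43 mm * 250000 / 1000 = 357.5 m

357.5 m


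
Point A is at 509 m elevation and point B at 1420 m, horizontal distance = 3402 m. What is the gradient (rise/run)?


gradient = (1420 - 509) / 3402 = 911 / 3402 = 0.2678

0.2678


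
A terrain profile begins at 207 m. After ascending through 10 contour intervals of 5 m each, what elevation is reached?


elevation = 207 + 10 * 5 = 257 m

257 m


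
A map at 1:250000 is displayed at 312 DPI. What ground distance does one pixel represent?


pixel_cm = 2.54 / 312 ≈ 0.008141 cm
ground = pixel_cm * 250000 / 100 = 2.54 * 250000 / (312 * 100) = 635000 / 31200 ≈ 20.35 m

20.35 m


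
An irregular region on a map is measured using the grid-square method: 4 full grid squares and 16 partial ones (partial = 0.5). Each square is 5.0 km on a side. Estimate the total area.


effective squares = 4 + 16 * 0.5 = 12.0
area = 12.0 * 25.0 = 300.0 km^2

300.0 km^2


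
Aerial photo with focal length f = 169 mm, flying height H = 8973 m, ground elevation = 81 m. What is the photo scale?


scale = f / (H - h) = 169 mm / 8892 m = 169 / 8892000 = 1:52615

1:52615


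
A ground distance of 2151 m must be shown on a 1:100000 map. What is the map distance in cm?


map_cm = 2151 * 100 / 100000 = 2.151 cm ≈ 2.15 cm

2.15 cm


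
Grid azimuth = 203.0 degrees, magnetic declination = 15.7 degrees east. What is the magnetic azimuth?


magnetic azimuth = grid azimuth - declination (east +ve)
mag_az = 203.0 - 15.7 = 187.3 degrees

187.3 degrees


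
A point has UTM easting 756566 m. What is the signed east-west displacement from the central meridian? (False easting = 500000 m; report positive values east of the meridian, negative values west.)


displacement = 756566 - 500000 = 256566 m

256566 m


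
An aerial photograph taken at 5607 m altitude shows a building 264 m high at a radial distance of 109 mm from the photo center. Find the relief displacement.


d = h * r / H = 264 * 109 / 5607 = 5.13 mm

5.13 mm


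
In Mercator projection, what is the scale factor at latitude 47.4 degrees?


SF = 1 / cos(47.4) = 1 / 0.676876 = 1.477

1.477


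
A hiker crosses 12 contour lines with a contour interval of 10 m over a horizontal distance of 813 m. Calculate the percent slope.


elevation change = 12 * 10 = 120 m
slope = 120 / 813 * 100 = 14.8%

14.8%


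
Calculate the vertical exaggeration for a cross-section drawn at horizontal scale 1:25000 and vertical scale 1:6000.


VE = horizontal_scale / vertical_scale = 25000 / 6000 ≈ 4.2

4.2x


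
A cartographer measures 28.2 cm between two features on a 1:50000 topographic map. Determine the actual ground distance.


ground = 28.2 cm * 50000 / 100 = 14100.0 m = 14.1 km

14.1 km


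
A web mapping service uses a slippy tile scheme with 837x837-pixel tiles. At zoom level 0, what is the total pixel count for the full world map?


tiles per axis = 2^0 = 1
total tiles = 1^2 = 1
pixels per axis = 1 * 837 = 837
total pixels = 837^2 = 700569

700569 pixels


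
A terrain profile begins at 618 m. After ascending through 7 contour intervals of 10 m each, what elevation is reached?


elevation = 618 + 7 * 10 = 688 m

688 m


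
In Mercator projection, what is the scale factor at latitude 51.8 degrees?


SF = 1 / cos(51.8) = 1 / 0.618408 = 1.617

1.617


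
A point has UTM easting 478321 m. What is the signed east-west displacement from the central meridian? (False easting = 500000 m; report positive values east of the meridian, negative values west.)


displacement = 478321 - 500000 = -21679 m

-21679 m


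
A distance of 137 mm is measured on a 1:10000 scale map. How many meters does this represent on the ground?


ground = 137 mm * 10000 / 1000 = 1370.0 m

1370.0 m


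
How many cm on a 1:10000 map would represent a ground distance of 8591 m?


map_cm = 8591 * 100 / 10000 = 85.91 cm

85.91 cm


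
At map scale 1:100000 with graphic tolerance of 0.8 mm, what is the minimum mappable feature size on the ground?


ground = 0.8 mm * 100000 / 1000 = 80.0 m

80.0 m


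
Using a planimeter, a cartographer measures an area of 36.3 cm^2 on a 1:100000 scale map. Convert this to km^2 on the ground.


ground_area = 36.3 * (100000/100)^2 = 36300000.0 m^2 = 36.3 km^2

36.3 km^2


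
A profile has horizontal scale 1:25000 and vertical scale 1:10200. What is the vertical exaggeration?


VE = horizontal_scale / vertical_scale = 25000 / 10200 ≈ 2.5

2.5x


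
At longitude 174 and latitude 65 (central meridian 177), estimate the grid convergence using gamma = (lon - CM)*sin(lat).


gamma = (174 - 177) * sin(65) = -3 * 0.906308 = -2.719 degrees

-2.719 degrees


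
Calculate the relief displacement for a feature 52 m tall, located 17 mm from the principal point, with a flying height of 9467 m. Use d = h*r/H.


d = h * r / H = 52 * 17 / 9467 = 0.09 mm

0.09 mm


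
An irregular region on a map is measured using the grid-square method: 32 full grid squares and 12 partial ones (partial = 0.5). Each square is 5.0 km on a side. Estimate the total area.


effective squares = 32 + 12 * 0.5 = 38.0
area = 38.0 * 25.0 = 950.0 km^2

950.0 km^2


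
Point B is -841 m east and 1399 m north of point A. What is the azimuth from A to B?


az = atan2(-841, 1399) = -31.0 deg
adjusted to 0-360: 329.0 degrees

329.0 degrees


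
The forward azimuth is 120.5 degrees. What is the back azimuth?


back azimuth = (120.5 + 180) mod 360 = 300.5 degrees

300.5 degrees


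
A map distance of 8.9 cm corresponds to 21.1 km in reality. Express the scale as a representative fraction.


ground = 21.1 km = 2110000 cm; RF denominator = ground / map = 2110000 / 8.9 ≈ 237079; RF = 1:237079

1:237079


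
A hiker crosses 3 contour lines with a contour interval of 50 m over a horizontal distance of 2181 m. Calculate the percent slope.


elevation change = 3 * 50 = 150 m
slope = 150 / 2181 * 100 = 6.9%

6.9%


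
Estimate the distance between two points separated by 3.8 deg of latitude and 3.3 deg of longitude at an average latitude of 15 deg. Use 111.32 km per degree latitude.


dlat_km = 3.8 * 111.32 = 423.016
dlon_km = 3.3 * 111.32 * cos(15) ≈ 354.839
dist = sqrt(423.016^2 + 354.839^2) ≈ 552.1 km

552.1 km


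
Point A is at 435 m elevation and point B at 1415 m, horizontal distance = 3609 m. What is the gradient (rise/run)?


gradient = (1415 - 435) / 3609 = 980 / 3609 = 0.2715

0.2715


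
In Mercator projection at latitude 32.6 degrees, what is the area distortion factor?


area_distortion = 1/cos^2(32.6) = 1.409

1.409


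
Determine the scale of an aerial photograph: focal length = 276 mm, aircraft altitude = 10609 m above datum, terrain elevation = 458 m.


scale = f / (H - h) = 276 mm / 10151 m = 276 / 10151000 = 1:36779

1:36779


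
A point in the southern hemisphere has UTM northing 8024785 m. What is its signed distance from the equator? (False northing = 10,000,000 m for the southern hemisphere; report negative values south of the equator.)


For southern: actual = 8024785 - 10000000 = -1975215 m

-1975215 m


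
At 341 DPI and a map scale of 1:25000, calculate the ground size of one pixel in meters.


pixel_cm = 2.54 / 341 ≈ 0.007449 cm
ground = pixel_cm * 25000 / 100 = 2.54 * 25000 / (341 * 100) = 63500 / 34100 ≈ 1.86 m

1.86 m


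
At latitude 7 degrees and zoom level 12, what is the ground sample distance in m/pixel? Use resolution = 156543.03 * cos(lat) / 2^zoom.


res = 156543.03 * cos(7) / 2^12 = 156543.03 * 0.99254615 / 4096 = 37.93 m/pixel

37.93 m/pixel


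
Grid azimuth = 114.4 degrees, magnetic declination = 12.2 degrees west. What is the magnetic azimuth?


magnetic azimuth = grid azimuth - declination (east +ve)
mag_az = 114.4 - -12.2 = 126.6 degrees

126.6 degrees


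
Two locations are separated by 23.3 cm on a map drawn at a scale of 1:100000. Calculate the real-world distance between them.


ground = 23.3 cm * 100000 / 100 = 23300.0 m = 23.3 km

23.3 km


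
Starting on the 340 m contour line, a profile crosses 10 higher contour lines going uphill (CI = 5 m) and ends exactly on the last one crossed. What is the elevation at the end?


elevation = 340 + 10 * 5 = 390 m

390 m


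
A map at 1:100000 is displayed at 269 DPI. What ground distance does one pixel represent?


pixel_cm = 2.54 / 269 ≈ 0.009442 cm
ground = pixel_cm * 100000 / 100 = 2.54 * 100000 / (269 * 100) = 254000 / 26900 ≈ 9.44 m

9.44 m


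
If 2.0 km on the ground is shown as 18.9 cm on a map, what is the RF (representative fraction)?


ground = 2.0 km = 200000 cm; RF denominator = ground / map = 200000 / 18.9 ≈ 10582; RF = 1:10582

1:10582


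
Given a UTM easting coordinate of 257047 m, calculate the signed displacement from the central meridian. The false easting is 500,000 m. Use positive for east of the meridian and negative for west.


displacement = 257047 - 500000 = -242953 m

-242953 m


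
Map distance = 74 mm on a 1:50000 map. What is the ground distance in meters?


ground = 74 mm * 50000 / 1000 = 3700.0 m

3700.0 m


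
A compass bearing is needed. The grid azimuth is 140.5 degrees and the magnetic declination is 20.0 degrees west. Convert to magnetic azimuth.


magnetic azimuth = grid azimuth - declination (east +ve)
mag_az = 140.5 - -20.0 = 160.5 degrees

160.5 degrees


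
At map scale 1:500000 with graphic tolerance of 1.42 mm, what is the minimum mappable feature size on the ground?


ground = 1.42 mm * 500000 / 1000 = 710.0 m

710.0 m


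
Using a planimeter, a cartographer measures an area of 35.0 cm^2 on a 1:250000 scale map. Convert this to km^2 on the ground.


ground_area = 35.0 * (250000/100)^2 = 218750000.0 m^2 = 218.75 km^2

218.75 km^2


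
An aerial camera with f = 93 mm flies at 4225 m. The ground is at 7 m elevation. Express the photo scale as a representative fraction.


scale = f / (H - h) = 93 mm / 4218 m = 93 / 4218000 = 1:45355

1:45355


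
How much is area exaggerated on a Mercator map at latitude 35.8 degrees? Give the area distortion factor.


area_distortion = 1/cos^2(35.8) = 1.52

1.52


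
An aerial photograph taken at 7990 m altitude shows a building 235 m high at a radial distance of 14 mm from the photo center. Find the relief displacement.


d = h * r / H = 235 * 14 / 7990 = 0.41 mm

0.41 mm
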